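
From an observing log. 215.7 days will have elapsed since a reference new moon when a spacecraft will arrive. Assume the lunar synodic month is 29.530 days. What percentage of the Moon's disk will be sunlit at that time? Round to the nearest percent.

215.7/29.530 = 7.304 lunations, so 7 complete cycles and 8.99 d into the next.
The Moon has covered 8.99/29.530 of its cycle, so θ ≈ 360° × 8.99/29.530 = 109.6°.
Illuminated fraction = (1 − cos 109.6°)/2 = (1 − (-0.335))/2 ≈ 0.668, so 67%.

67%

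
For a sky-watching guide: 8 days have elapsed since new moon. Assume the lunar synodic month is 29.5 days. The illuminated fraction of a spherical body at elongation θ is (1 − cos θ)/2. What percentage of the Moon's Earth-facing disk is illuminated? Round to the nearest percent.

Elongation θ = 360° × 8/29.5 ≈ 97.6°.
Illuminated fraction = (1 − cos 97.6°)/2 = (1 − (-0.133))/2 ≈ 0.566, so 57%.

57%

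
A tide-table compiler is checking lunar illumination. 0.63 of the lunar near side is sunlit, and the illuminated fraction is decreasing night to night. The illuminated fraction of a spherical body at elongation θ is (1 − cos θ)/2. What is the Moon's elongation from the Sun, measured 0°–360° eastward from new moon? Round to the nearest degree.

255°

Invert f = (1 − cos θ)/2 to get cos θ = 1 − 2(0.63) = -0.260, hence θ₀ = arccos -0.260 = 105.1°.
Since the Moon is past full (waning), take the reflex angle: θ = 360° − 105.1° = 254.9°.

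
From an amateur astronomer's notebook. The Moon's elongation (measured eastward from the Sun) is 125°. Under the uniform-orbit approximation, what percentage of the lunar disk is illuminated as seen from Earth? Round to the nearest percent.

79%

cos 125° = (-0.574), so f = (1 − (-0.574))/2 = 0.787, i.e. 79%.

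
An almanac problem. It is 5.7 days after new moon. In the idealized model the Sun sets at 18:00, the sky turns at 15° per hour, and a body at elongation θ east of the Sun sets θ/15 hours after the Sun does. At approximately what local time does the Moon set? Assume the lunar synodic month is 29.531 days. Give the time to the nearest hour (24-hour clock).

The Moon has covered 5.7/29.531 of its cycle, so θ ≈ 360° × 5.7/29.531 = 69.5°.
The Moon trails the Sun by θ/15 = 69.5/15 ≈ 4.63 hours.
18:00 + 4.63 h ≈ 22:38 → 23:00 to the nearest hour.

23:00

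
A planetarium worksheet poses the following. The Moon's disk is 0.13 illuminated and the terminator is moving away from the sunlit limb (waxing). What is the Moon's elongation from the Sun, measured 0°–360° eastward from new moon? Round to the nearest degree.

42°

Invert f = (1 − cos θ)/2 to get cos θ = 1 − 2(0.13) = 0.740, hence θ₀ = arccos 0.740 = 42.3°.
The Moon is waxing (0°–180°), so θ = 42.3° directly.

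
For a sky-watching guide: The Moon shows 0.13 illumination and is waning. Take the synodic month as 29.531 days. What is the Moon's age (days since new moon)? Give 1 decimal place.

26.1 days

Invert f = (1 − cos θ)/2 to get cos θ = 1 − 2(0.13) = 0.740, hence θ₀ = arccos 0.740 = 42.3°.
A waning Moon lies in 180°–360°, so θ = 360° − 42.3° = 317.7°.
Age = 29.531 × 317.7°/360° ≈ 26.06 days.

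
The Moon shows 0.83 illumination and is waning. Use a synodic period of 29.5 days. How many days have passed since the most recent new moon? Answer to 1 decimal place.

Invert f = (1 − cos θ)/2 to get cos θ = 1 − 2(0.83) = -0.660, hence θ₀ = arccos -0.660 = 131.3°.
A waning Moon lies in 180°–360°, so θ = 360° − 131.3° = 228.7°.
That fraction of the synodic month is 228.7/360 × 29.5 d ≈ 18.74 d.

18.7 days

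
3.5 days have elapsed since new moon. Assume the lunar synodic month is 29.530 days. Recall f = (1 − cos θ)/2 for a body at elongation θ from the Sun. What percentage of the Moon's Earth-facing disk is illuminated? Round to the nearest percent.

Phase angle: θ = 360°·(3.5 d)/(29.530 d) = 42.7°.
cos 42.7° = 0.735, so f = (1 − 0.735)/2 = 0.132, so 13%.

13%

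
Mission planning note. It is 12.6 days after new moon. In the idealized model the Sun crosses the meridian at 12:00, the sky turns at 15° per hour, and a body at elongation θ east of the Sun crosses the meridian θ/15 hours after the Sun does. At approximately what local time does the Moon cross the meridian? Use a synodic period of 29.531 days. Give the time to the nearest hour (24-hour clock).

22:00

Elongation θ = 360° × 12.6/29.531 ≈ 153.6°.
Delay after the Sun = 153.6° / (15°/h) ≈ 10.24 h.
12:00 + 10.24 h ≈ 22:14 → 22:00 to the nearest hour.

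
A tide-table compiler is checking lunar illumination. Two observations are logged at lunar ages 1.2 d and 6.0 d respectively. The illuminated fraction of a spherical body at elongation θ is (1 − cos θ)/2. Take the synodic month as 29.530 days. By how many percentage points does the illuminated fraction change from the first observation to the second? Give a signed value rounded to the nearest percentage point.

+34 percentage points

First observation: θ = 360°·1.2/29.530 = 14.6°, so f = 0.016.
Second observation: θ = 73.1°, f = 0.355.
Δf = 0.355 − 0.016 = +0.339, i.e. +34 pp.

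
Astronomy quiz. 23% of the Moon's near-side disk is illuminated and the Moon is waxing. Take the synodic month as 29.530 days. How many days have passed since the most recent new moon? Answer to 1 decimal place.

cos θ = 1 − 2f = 0.540, giving a principal value of 57.3°.
Before full moon the principal value applies: θ = 57.3°.
Age = 29.530 × 57.3°/360° ≈ 4.70 days.

4.7 days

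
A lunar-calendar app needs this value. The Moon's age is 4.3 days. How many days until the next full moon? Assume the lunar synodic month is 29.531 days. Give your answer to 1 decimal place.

Full moon occurs at elongation 180°, i.e. at age 29.531 × 180/360 = 14.765 d.
So 10.465 days remain (14.765 − 4.3).

10.5 days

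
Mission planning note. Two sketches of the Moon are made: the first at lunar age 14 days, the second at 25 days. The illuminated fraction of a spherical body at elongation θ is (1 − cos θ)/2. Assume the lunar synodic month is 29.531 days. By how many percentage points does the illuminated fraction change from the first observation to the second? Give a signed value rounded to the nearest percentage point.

-78 pp

First observation: θ = 360°·14/29.531 = 170.7°, so f = 0.993.
Second observation: θ = 304.8°, f = 0.215.
Δf = 0.215 − 0.993 = -0.778, i.e. -78 pp.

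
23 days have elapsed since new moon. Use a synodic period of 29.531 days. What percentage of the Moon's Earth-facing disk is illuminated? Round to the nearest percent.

Elongation θ = 360° × 23/29.531 ≈ 280.4°.
With cos θ = 0.180, the lit fraction is (1 − 0.180)/2 ≈ 0.410, so 41%.

41%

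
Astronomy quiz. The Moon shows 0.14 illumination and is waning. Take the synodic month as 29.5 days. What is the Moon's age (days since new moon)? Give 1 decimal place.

25.9 days

Invert f = (1 − cos θ)/2 to get cos θ = 1 − 2(0.14) = 0.720, hence θ₀ = arccos 0.720 = 43.9°.
Waning ⇒ past full, so θ = 360° − 43.9° = 316.1°.
Age = 29.5 × 316.1°/360° ≈ 25.90 days.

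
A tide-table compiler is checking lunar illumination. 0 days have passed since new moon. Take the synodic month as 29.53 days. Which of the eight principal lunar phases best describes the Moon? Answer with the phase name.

θ ≈ 360° × 0/29.53 = 0°, which falls in the new moon sector.

new moon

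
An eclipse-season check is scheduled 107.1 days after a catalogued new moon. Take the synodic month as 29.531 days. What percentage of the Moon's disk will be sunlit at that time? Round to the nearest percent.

107.1 d spans 3 complete synodic months (3 × 29.531 = 88.59 d) plus 18.51 d.
The Moon has covered 18.51/29.531 of its cycle, so θ ≈ 360° × 18.51/29.531 = 225.6°.
Illuminated fraction = (1 − cos 225.6°)/2 = (1 − (-0.700))/2 ≈ 0.850, so 85%.

85%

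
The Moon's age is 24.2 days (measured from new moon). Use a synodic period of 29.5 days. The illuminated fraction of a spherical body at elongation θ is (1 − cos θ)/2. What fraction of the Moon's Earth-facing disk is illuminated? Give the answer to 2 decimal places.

0.29

The Moon has covered 24.2/29.5 of its cycle, so θ ≈ 360° × 24.2/29.5 = 295.3°.
cos 295.3° = 0.428, so f = (1 − 0.428)/2 = 0.286.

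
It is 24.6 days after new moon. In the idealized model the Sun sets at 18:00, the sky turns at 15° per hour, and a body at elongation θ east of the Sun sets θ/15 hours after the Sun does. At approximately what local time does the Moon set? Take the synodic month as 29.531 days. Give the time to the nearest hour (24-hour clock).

The Moon has covered 24.6/29.531 of its cycle, so θ ≈ 360° × 24.6/29.531 = 299.9°.
Delay after the Sun = 299.9° / (15°/h) ≈ 19.99 h.
18:00 + 19.99 h ≈ 14:00 → 14:00 to the nearest hour.

14:00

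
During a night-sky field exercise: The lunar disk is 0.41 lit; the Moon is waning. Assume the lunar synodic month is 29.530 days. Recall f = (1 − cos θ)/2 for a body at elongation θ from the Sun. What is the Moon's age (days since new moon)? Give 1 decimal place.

cos θ = 1 − 2f = 0.180, giving a principal value of 79.6°.
Waning ⇒ past full, so θ = 360° − 79.6° = 280.4°.
At 360°/29.530 d per day, 280.4° corresponds to 23.00 days.

23.0 days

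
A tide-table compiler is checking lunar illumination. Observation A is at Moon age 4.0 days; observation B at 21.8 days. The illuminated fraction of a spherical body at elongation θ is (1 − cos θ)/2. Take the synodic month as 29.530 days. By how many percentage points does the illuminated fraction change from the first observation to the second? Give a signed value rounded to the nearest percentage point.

+37 pp

θ₁ = 360° × 4.0/29.530 = 48.8°, f₁ = (1 − cos θ₁)/2 = 0.170.
θ₂ = 360° × 21.8/29.530 = 265.8°, f₂ = (1 − cos θ₂)/2 = 0.537.
Change = f₂ − f₁ = +0.367 → +37 percentage points.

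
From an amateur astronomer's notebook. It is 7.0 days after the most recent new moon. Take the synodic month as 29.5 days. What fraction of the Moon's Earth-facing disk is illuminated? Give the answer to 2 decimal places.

The Moon has covered 7.0/29.5 of its cycle, so θ ≈ 360° × 7.0/29.5 = 85.4°.
Illuminated fraction = (1 − cos 85.4°)/2 = (1 − 0.080)/2 ≈ 0.460.

0.46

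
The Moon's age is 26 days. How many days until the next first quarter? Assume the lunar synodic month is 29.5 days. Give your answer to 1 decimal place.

First quarter is 0.25 of the way through the cycle: age 0.25 × 29.5 = 7.375 d.
Already past this cycle's first quarter; the next is at 7.375 + 29.5 = 36.875 d, so 36.875 − 26 = 10.875 days.

10.9 days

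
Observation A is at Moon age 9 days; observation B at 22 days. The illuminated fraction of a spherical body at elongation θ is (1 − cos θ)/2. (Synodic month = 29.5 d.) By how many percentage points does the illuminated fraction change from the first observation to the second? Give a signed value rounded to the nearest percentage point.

θ₁ = 360° × 9/29.5 = 109.8°, f₁ = (1 − cos θ₁)/2 = 0.670.
θ₂ = 360° × 22/29.5 = 268.5°, f₂ = (1 − cos θ₂)/2 = 0.513.
Change = f₂ − f₁ = -0.156 → -16 percentage points.

-16 pp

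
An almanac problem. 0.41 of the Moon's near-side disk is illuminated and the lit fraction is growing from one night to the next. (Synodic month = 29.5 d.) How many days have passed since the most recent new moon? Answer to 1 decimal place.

6.5 days

cos θ = 1 − 2f = 0.180, giving a principal value of 79.6°.
The Moon is waxing (0°–180°), so θ = 79.6° directly.
That fraction of the synodic month is 79.6/360 × 29.5 d ≈ 6.53 d.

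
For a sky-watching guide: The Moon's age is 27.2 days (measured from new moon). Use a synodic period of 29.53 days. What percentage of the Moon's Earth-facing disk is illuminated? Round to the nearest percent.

6%

The Moon has covered 27.2/29.53 of its cycle, so θ ≈ 360° × 27.2/29.53 = 331.6°.
Illuminated fraction = (1 − cos 331.6°)/2 = (1 − 0.880)/2 ≈ 0.060, so 6%.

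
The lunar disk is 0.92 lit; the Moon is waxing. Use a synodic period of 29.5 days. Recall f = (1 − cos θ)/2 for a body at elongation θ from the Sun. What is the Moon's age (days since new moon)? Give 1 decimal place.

From f = (1 − cos θ)/2: cos θ = 1 − 2×0.92 = -0.840; arccos → 147.1°.
Before full moon the principal value applies: θ = 147.1°.
That fraction of the synodic month is 147.1/360 × 29.5 d ≈ 12.06 d.

12.1 days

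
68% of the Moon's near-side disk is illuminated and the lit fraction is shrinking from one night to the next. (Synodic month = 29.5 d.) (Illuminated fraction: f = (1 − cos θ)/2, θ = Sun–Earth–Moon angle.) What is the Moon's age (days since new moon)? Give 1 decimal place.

20.4 days

Invert f = (1 − cos θ)/2 to get cos θ = 1 − 2(0.68) = -0.360, hence θ₀ = arccos -0.360 = 111.1°.
Waning ⇒ past full, so θ = 360° − 111.1° = 248.9°.
At 360°/29.5 d per day, 248.9° corresponds to 20.40 days.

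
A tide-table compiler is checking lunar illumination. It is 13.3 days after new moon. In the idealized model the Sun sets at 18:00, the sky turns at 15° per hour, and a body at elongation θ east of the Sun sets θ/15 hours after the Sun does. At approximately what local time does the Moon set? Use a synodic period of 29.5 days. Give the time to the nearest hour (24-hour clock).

05:00

Elongation θ = 360° × 13.3/29.5 ≈ 162.3°.
At 15° of sky rotation per hour, 162.3° corresponds to a 10.82 h lag.
18:00 + 10.82 h ≈ 04:49 → 05:00 to the nearest hour.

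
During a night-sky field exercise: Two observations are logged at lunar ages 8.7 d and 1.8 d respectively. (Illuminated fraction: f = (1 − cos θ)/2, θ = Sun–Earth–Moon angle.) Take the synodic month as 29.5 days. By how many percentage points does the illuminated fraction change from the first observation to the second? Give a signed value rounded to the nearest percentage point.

First observation: θ = 360°·8.7/29.5 = 106.2°, so f = 0.639.
Second observation: θ = 22.0°, f = 0.036.
Δf = 0.036 − 0.639 = -0.603, i.e. -60 pp.

-60 percentage points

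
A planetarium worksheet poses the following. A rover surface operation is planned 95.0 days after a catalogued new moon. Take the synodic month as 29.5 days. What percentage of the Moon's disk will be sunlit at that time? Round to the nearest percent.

41%

Reduce mod P: 95.0 − 3×29.5 = 6.50 d into the current lunation.
The Moon has covered 6.50/29.5 of its cycle, so θ ≈ 360° × 6.50/29.5 = 79.3°.
cos 79.3° = 0.185, so f = (1 − 0.185)/2 = 0.407, so 41%.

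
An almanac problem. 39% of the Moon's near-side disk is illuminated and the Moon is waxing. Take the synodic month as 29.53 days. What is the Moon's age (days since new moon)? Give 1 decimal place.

6.3 days

From f = (1 − cos θ)/2: cos θ = 1 − 2×0.39 = 0.220; arccos → 77.3°.
The Moon is waxing (0°–180°), so θ = 77.3° directly.
That fraction of the synodic month is 77.3/360 × 29.53 d ≈ 6.34 d.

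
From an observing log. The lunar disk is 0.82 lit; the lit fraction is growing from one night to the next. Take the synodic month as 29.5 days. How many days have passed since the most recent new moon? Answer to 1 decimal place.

cos θ = 1 − 2f = -0.640, giving a principal value of 129.8°.
Before full moon the principal value applies: θ = 129.8°.
That fraction of the synodic month is 129.8/360 × 29.5 d ≈ 10.64 d.

10.6 days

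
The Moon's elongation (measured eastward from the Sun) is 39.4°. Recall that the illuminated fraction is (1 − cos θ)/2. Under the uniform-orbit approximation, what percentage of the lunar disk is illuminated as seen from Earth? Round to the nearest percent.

Half-versine of 39.4°: (1 − 0.773)/2 = 0.114, i.e. 11%.

11%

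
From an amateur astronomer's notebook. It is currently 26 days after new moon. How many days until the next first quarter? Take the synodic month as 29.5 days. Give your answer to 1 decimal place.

First quarter occurs at elongation 90°, i.e. at age 29.5 × 90/360 = 7.375 d.
This lunation's first quarter (7.375 d) has passed, so add one period: 36.875 − 26 = 10.875 days.

10.9 days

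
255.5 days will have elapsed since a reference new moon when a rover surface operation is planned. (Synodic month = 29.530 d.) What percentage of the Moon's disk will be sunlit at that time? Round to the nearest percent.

255.5/29.530 = 8.652 lunations, so 8 complete cycles and 19.26 d into the next.
The Moon has covered 19.26/29.530 of its cycle, so θ ≈ 360° × 19.26/29.530 = 234.8°.
cos 234.8° = (-0.576), so f = (1 − (-0.576))/2 = 0.788, so 79%.

79%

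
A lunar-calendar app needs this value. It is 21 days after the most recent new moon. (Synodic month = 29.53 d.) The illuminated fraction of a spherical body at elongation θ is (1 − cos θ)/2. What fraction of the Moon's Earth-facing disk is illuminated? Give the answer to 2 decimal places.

Phase angle: θ = 360°·(21 d)/(29.53 d) = 256.0°.
With cos θ = (-0.242), the lit fraction is (1 − (-0.242))/2 ≈ 0.621.

0.62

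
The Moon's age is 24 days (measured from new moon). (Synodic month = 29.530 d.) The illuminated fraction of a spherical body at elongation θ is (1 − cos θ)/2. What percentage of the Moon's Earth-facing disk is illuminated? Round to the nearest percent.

The Moon has covered 24/29.530 of its cycle, so θ ≈ 360° × 24/29.530 = 292.6°.
cos 292.6° = 0.384, so f = (1 − 0.384)/2 = 0.308, so 31%.

31%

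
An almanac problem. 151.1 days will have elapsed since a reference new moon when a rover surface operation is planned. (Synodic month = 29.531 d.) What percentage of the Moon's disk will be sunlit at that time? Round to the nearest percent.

Reduce mod P: 151.1 − 5×29.531 = 3.44 d into the current lunation.
Elongation θ = 360° × 3.44/29.531 ≈ 42.0°.
cos 42.0° = 0.743, so f = (1 − 0.743)/2 = 0.128, so 13%.

13%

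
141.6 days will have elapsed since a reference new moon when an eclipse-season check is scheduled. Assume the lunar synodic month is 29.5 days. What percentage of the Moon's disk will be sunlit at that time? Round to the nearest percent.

35%

141.6 d spans 4 complete synodic months (4 × 29.5 = 118.00 d) plus 23.60 d.
Elongation θ = 360° × 23.60/29.5 ≈ 288.0°.
Illuminated fraction = (1 − cos 288.0°)/2 = (1 − 0.309)/2 ≈ 0.345, so 35%.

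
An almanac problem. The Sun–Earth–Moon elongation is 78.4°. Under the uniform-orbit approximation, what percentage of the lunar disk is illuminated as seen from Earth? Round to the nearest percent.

40%

f = (1 − cos 78.4°)/2 = (1 − 0.201)/2 ≈ 0.399, i.e. 40%.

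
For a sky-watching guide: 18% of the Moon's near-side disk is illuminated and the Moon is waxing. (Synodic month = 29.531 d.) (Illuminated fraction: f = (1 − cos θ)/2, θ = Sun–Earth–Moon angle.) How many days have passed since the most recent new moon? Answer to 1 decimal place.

4.1 days

From f = (1 − cos θ)/2: cos θ = 1 − 2×0.18 = 0.640; arccos → 50.2°.
Waxing ⇒ before full, so θ = 50.2°.
That fraction of the synodic month is 50.2/360 × 29.531 d ≈ 4.12 d.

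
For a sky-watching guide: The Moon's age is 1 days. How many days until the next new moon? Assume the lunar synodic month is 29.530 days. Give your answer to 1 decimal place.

28.5 days

One full lunation from the last new moon is 29.530 d; remaining = 29.530 − 1 = 28.530 d.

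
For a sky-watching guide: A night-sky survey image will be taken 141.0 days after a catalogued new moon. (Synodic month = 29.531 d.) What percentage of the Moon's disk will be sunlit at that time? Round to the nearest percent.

42%

Reduce mod P: 141.0 − 4×29.531 = 22.88 d into the current lunation.
Phase angle: θ = 360°·(22.88 d)/(29.531 d) = 278.9°.
Illuminated fraction = (1 − cos 278.9°)/2 = (1 − 0.154)/2 ≈ 0.423, so 42%.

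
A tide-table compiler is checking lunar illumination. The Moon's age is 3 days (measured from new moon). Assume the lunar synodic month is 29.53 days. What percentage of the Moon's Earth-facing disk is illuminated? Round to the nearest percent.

The Moon has covered 3/29.53 of its cycle, so θ ≈ 360° × 3/29.53 = 36.6°.
Illuminated fraction = (1 − cos 36.6°)/2 = (1 − 0.803)/2 ≈ 0.098, so 10%.

10%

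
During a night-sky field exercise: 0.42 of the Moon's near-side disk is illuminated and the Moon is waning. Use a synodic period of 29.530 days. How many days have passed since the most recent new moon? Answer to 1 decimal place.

22.9 days

cos θ = 1 − 2f = 0.160, giving a principal value of 80.8°.
Since the Moon is past full (waning), take the reflex angle: θ = 360° − 80.8° = 279.2°.
Age = 29.530 × 279.2°/360° ≈ 22.90 days.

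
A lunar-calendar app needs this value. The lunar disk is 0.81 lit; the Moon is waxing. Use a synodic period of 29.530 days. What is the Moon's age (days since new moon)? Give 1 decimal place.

Invert f = (1 − cos θ)/2 to get cos θ = 1 − 2(0.81) = -0.620, hence θ₀ = arccos -0.620 = 128.3°.
Before full moon the principal value applies: θ = 128.3°.
At 360°/29.530 d per day, 128.3° corresponds to 10.53 days.

10.5 days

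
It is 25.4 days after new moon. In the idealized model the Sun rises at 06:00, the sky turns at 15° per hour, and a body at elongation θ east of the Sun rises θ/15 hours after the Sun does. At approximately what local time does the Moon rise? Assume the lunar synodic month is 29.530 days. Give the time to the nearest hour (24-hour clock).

Elongation θ = 360° × 25.4/29.530 ≈ 309.7°.
Delay after the Sun = 309.7° / (15°/h) ≈ 20.64 h.
06:00 + 20.64 h ≈ 02:39 → 03:00 to the nearest hour.

03:00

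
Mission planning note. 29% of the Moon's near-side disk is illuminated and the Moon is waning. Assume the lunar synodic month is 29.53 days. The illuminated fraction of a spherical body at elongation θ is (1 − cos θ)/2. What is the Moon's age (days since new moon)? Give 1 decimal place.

cos θ = 1 − 2f = 0.420, giving a principal value of 65.2°.
A waning Moon lies in 180°–360°, so θ = 360° − 65.2° = 294.8°.
That fraction of the synodic month is 294.8/360 × 29.53 d ≈ 24.18 d.

24.2 days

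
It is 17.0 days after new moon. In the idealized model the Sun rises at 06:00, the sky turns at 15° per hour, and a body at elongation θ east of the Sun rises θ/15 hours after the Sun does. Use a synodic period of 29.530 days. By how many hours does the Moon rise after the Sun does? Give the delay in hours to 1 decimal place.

The Moon has covered 17.0/29.530 of its cycle, so θ ≈ 360° × 17.0/29.530 = 207.2°.
At 15° of sky rotation per hour, 207.2° corresponds to a 13.82 h lag.
So the Moon rises 13.82 h after the Sun.

13.8 h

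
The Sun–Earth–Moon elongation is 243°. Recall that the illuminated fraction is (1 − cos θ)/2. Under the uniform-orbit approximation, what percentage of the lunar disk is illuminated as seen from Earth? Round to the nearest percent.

73%

Half-versine of 243°: (1 − (-0.454))/2 = 0.727, i.e. 73%.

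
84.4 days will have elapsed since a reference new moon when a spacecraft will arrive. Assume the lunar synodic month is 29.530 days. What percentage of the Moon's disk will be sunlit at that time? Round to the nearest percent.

19%

Reduce mod P: 84.4 − 2×29.530 = 25.34 d into the current lunation.
Phase angle: θ = 360°·(25.34 d)/(29.530 d) = 308.9°.
Illuminated fraction = (1 − cos 308.9°)/2 = (1 − 0.628)/2 ≈ 0.186, so 19%.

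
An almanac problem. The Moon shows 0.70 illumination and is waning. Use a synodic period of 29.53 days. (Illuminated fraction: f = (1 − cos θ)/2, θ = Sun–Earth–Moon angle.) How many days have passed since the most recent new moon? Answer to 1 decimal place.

20.2 days

From f = (1 − cos θ)/2: cos θ = 1 − 2×0.70 = -0.400; arccos → 113.6°.
A waning Moon lies in 180°–360°, so θ = 360° − 113.6° = 246.4°.
At 360°/29.53 d per day, 246.4° corresponds to 20.21 days.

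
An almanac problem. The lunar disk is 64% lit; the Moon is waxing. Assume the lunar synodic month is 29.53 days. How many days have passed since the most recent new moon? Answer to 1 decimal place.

8.7 days

From f = (1 − cos θ)/2: cos θ = 1 − 2×0.64 = -0.280; arccos → 106.3°.
The Moon is waxing (0°–180°), so θ = 106.3° directly.
That fraction of the synodic month is 106.3/360 × 29.53 d ≈ 8.72 d.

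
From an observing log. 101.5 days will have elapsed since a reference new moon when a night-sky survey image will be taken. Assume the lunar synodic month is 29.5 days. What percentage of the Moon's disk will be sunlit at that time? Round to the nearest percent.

97%

101.5/29.5 = 3.441 lunations, so 3 complete cycles and 13.00 d into the next.
Elongation θ = 360° × 13.00/29.5 ≈ 158.6°.
Illuminated fraction = (1 − cos 158.6°)/2 = (1 − (-0.931))/2 ≈ 0.966, so 97%.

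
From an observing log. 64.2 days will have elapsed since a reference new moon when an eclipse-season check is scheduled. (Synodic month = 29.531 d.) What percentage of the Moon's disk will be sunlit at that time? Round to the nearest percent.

27%

Reduce mod P: 64.2 − 2×29.531 = 5.14 d into the current lunation.
The Moon has covered 5.14/29.531 of its cycle, so θ ≈ 360° × 5.14/29.531 = 62.6°.
With cos θ = 0.460, the lit fraction is (1 − 0.460)/2 ≈ 0.270, so 27%.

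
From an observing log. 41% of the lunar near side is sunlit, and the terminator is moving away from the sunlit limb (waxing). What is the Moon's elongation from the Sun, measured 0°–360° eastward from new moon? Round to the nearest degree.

From f = (1 − cos θ)/2: cos θ = 1 − 2×0.41 = 0.180; arccos → 79.6°.
Before full moon the principal value applies: θ = 79.6°.

80°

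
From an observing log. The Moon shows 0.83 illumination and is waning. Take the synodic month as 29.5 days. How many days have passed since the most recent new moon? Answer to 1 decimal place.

From f = (1 − cos θ)/2: cos θ = 1 − 2×0.83 = -0.660; arccos → 131.3°.
Since the Moon is past full (waning), take the reflex angle: θ = 360° − 131.3° = 228.7°.
Age = 29.5 × 228.7°/360° ≈ 18.74 days.

18.7 days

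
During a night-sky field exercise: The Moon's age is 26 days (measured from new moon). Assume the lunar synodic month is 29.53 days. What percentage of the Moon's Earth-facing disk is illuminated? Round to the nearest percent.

13%

The Moon has covered 26/29.53 of its cycle, so θ ≈ 360° × 26/29.53 = 317.0°.
With cos θ = 0.731, the lit fraction is (1 − 0.731)/2 ≈ 0.135, so 13%.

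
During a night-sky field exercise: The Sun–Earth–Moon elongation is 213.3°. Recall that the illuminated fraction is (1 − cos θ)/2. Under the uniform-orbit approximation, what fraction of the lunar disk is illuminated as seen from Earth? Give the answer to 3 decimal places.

0.918

f = (1 − cos 213.3°)/2 = (1 − (-0.836))/2 ≈ 0.918.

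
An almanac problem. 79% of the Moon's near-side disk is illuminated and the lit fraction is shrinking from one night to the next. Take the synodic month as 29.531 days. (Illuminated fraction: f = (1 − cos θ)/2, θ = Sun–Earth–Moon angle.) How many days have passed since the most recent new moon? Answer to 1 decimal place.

cos θ = 1 − 2f = -0.580, giving a principal value of 125.5°.
A waning Moon lies in 180°–360°, so θ = 360° − 125.5° = 234.5°.
At 360°/29.531 d per day, 234.5° corresponds to 19.24 days.

19.2 days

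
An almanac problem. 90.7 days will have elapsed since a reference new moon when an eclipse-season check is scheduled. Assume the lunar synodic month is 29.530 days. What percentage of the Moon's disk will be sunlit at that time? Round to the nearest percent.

5%

90.7/29.530 = 3.071 lunations, so 3 complete cycles and 2.11 d into the next.
Elongation θ = 360° × 2.11/29.530 ≈ 25.7°.
cos 25.7° = 0.901, so f = (1 − 0.901)/2 = 0.050, so 5%.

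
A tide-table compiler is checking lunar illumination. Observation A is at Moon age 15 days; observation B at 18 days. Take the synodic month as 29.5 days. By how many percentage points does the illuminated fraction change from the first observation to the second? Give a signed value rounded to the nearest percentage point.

First observation: θ = 360°·15/29.5 = 183.1°, so f = 0.999.
Second observation: θ = 219.7°, f = 0.885.
Δf = 0.885 − 0.999 = -0.114, i.e. -11 pp.

-11 percentage points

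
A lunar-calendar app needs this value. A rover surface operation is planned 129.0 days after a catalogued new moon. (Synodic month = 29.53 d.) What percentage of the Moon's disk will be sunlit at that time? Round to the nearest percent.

84%

129.0 d spans 4 complete synodic months (4 × 29.53 = 118.12 d) plus 10.88 d.
The Moon has covered 10.88/29.53 of its cycle, so θ ≈ 360° × 10.88/29.53 = 132.6°.
cos 132.6° = (-0.677), so f = (1 − (-0.677))/2 = 0.839, so 84%.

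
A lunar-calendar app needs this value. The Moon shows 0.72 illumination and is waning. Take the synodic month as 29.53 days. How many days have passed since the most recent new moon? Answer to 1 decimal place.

From f = (1 − cos θ)/2: cos θ = 1 − 2×0.72 = -0.440; arccos → 116.1°.
Waning ⇒ past full, so θ = 360° − 116.1° = 243.9°.
That fraction of the synodic month is 243.9/360 × 29.53 d ≈ 20.01 d.

20.0 days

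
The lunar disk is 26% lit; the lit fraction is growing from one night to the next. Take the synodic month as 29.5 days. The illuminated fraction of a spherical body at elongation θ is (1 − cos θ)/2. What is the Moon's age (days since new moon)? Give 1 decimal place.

5.0 days

From f = (1 − cos θ)/2: cos θ = 1 − 2×0.26 = 0.480; arccos → 61.3°.
The Moon is waxing (0°–180°), so θ = 61.3° directly.
Age = 29.5 × 61.3°/360° ≈ 5.02 days.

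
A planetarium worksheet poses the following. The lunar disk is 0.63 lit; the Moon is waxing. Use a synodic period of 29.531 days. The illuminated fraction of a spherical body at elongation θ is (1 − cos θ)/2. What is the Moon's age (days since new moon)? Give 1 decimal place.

cos θ = 1 − 2f = -0.260, giving a principal value of 105.1°.
The Moon is waxing (0°–180°), so θ = 105.1° directly.
Age = 29.531 × 105.1°/360° ≈ 8.62 days.

8.6 days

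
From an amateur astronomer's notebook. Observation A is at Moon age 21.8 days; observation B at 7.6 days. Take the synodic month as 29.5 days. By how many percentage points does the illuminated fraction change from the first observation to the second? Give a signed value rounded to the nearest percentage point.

-1 percentage points

First observation: θ = 360°·21.8/29.5 = 266.0°, so f = 0.535.
Second observation: θ = 92.7°, f = 0.524.
Δf = 0.524 − 0.535 = -0.011, i.e. -1 pp.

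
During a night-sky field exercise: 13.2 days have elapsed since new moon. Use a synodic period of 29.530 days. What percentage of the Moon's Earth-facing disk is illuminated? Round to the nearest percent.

The Moon has covered 13.2/29.530 of its cycle, so θ ≈ 360° × 13.2/29.530 = 160.9°.
cos 160.9° = (-0.945), so f = (1 − (-0.945))/2 = 0.973, so 97%.

97%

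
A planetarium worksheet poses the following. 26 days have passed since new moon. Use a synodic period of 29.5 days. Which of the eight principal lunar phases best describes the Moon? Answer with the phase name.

At 26/29.5 of the cycle, θ ≈ 317° — the waning crescent range.

waning crescent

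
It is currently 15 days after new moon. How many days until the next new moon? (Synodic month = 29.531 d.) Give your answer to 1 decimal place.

14.5 days

The next new moon completes the synodic month: 29.531 − 15 = 14.531 days.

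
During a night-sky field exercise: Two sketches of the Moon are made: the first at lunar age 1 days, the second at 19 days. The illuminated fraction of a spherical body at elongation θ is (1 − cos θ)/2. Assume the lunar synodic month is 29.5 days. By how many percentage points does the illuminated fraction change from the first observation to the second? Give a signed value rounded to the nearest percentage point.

+80 pp

First observation: θ = 360°·1/29.5 = 12.2°, so f = 0.011.
Second observation: θ = 231.9°, f = 0.809.
Δf = 0.809 − 0.011 = +0.797, i.e. +80 pp.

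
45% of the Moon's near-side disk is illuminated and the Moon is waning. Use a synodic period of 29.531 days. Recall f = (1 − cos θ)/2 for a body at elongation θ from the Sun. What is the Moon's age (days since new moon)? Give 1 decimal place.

From f = (1 − cos θ)/2: cos θ = 1 − 2×0.45 = 0.100; arccos → 84.3°.
A waning Moon lies in 180°–360°, so θ = 360° − 84.3° = 275.7°.
Age = 29.531 × 275.7°/360° ≈ 22.62 days.

22.6 days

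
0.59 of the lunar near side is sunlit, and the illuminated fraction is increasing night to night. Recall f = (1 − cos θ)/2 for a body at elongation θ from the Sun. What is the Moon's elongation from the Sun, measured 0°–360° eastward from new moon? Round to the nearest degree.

100°

cos θ = 1 − 2f = -0.180, giving a principal value of 100.4°.
Waxing ⇒ before full, so θ = 100.4°.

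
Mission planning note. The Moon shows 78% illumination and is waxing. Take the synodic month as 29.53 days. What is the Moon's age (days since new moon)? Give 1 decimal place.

10.2 days

From f = (1 − cos θ)/2: cos θ = 1 − 2×0.78 = -0.560; arccos → 124.1°.
The Moon is waxing (0°–180°), so θ = 124.1° directly.
Age = 29.53 × 124.1°/360° ≈ 10.18 days.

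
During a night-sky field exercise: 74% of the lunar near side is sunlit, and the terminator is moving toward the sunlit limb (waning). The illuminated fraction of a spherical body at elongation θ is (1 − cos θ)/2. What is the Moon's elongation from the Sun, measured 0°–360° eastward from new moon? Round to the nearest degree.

241°

Invert f = (1 − cos θ)/2 to get cos θ = 1 − 2(0.74) = -0.480, hence θ₀ = arccos -0.480 = 118.7°.
A waning Moon lies in 180°–360°, so θ = 360° − 118.7° = 241.3°.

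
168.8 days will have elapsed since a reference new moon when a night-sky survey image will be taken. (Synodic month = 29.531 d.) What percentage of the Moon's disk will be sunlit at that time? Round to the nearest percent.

Reduce mod P: 168.8 − 5×29.531 = 21.15 d into the current lunation.
The Moon has covered 21.15/29.531 of its cycle, so θ ≈ 360° × 21.15/29.531 = 257.8°.
Illuminated fraction = (1 − cos 257.8°)/2 = (1 − (-0.212))/2 ≈ 0.606, so 61%.

61%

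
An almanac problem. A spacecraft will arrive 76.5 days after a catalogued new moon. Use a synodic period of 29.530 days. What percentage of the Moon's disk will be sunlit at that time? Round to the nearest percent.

76.5/29.530 = 2.591 lunations, so 2 complete cycles and 17.44 d into the next.
Phase angle: θ = 360°·(17.44 d)/(29.530 d) = 212.6°.
cos 212.6° = (-0.842), so f = (1 − (-0.842))/2 = 0.921, so 92%.

92%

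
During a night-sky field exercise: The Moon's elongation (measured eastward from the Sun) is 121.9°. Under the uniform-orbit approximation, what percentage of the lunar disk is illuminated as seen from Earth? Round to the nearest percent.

f = (1 − cos 121.9°)/2 = (1 − (-0.528))/2 ≈ 0.764, i.e. 76%.

76%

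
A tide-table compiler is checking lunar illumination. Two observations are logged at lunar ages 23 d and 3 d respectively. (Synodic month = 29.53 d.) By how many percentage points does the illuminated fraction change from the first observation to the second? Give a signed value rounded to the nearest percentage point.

-31 pp

θ₁ = 360° × 23/29.53 = 280.4°, f₁ = (1 − cos θ₁)/2 = 0.410.
θ₂ = 360° × 3/29.53 = 36.6°, f₂ = (1 − cos θ₂)/2 = 0.098.
Change = f₂ − f₁ = -0.311 → -31 percentage points.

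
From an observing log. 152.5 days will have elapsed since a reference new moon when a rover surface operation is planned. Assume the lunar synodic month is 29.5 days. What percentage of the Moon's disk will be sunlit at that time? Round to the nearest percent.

152.5 d spans 5 complete synodic months (5 × 29.5 = 147.50 d) plus 5.00 d.
Phase angle: θ = 360°·(5.00 d)/(29.5 d) = 61.0°.
With cos θ = 0.485, the lit fraction is (1 − 0.485)/2 ≈ 0.258, so 26%.

26%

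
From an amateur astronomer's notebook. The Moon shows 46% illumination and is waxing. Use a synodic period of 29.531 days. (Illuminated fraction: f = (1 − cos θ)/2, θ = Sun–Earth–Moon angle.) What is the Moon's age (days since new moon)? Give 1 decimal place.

7.0 days

From f = (1 − cos θ)/2: cos θ = 1 − 2×0.46 = 0.080; arccos → 85.4°.
Before full moon the principal value applies: θ = 85.4°.
At 360°/29.531 d per day, 85.4° corresponds to 7.01 days.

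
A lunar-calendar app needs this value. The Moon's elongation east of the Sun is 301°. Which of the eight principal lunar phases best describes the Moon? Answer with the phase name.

The waning crescent sector spans roughly 292°–338°; 301° falls inside it.

waning crescent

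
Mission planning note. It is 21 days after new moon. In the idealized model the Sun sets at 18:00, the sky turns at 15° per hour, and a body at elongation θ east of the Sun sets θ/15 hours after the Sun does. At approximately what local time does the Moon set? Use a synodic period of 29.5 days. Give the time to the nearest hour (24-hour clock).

11:00

The Moon has covered 21/29.5 of its cycle, so θ ≈ 360° × 21/29.5 = 256.3°.
At 15° of sky rotation per hour, 256.3° corresponds to a 17.08 h lag.
18:00 + 17.08 h ≈ 11:05 → 11:00 to the nearest hour.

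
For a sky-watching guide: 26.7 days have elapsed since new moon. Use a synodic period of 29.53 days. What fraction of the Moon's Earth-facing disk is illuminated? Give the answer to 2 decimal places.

Elongation θ = 360° × 26.7/29.53 ≈ 325.5°.
Illuminated fraction = (1 − cos 325.5°)/2 = (1 − 0.824)/2 ≈ 0.088.

0.09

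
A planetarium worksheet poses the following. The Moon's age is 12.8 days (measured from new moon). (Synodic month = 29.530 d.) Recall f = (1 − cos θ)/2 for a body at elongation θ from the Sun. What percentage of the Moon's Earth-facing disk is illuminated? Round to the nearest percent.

Phase angle: θ = 360°·(12.8 d)/(29.530 d) = 156.0°.
cos 156.0° = (-0.914), so f = (1 − (-0.914))/2 = 0.957, so 96%.

96%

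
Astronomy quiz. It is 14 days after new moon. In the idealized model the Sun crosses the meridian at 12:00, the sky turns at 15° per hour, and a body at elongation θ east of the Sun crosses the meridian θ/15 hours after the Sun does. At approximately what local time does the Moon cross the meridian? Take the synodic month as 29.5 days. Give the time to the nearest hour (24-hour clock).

23:00

The Moon has covered 14/29.5 of its cycle, so θ ≈ 360° × 14/29.5 = 170.8°.
At 15° of sky rotation per hour, 170.8° corresponds to a 11.39 h lag.
12:00 + 11.39 h ≈ 23:23 → 23:00 to the nearest hour.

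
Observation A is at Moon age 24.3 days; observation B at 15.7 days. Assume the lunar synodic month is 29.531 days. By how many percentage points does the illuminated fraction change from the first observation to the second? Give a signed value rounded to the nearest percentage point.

+71 pp

First observation: θ = 360°·24.3/29.531 = 296.2°, so f = 0.279.
Second observation: θ = 191.4°, f = 0.990.
Δf = 0.990 − 0.279 = +0.711, i.e. +71 pp.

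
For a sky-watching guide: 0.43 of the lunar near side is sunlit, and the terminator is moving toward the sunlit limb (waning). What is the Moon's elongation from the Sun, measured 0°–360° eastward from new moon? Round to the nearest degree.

278°

cos θ = 1 − 2f = 0.140, giving a principal value of 82.0°.
Waning ⇒ past full, so θ = 360° − 82.0° = 278.0°.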